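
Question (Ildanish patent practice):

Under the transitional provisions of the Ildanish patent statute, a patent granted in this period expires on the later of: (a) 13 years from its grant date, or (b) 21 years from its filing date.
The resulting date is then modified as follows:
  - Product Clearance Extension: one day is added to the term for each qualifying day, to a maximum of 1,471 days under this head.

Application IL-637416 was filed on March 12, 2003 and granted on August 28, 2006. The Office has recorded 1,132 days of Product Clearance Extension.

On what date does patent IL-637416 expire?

(a) grant + 13 years → 28 August 2019.
(b) filing + 21 years → 12 March 2024.
Later of the two: 12 March 2024.
Product Clearance Extension: 1132 days (within the 1471-day cap) → +1132 days → 18 April 2027.

April 18, 2027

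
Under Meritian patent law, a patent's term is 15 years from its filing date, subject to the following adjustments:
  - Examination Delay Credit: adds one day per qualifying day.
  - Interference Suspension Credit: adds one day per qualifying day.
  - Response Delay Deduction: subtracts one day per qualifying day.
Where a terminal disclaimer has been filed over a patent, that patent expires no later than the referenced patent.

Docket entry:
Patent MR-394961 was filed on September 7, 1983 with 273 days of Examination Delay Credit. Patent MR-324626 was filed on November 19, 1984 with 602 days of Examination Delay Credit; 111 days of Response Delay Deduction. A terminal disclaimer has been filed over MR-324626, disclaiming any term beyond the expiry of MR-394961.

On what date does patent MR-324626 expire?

June 7, 1999

Natural term of MR-324626:
  Base: filing + 15 years → 19 November 1999.
  Examination Delay Credit: +602 days → 13 July 2001.
  Response Delay Deduction: −111 days → 24 March 2001.
Expiry of referenced patent MR-394961:
  Base: filing + 15 years → 7 September 1998.
  Examination Delay Credit: +273 days → 7 June 1999.
Terminal disclaimer: MR-324626 expires on the earlier of 24 March 2001 and 7 June 1999.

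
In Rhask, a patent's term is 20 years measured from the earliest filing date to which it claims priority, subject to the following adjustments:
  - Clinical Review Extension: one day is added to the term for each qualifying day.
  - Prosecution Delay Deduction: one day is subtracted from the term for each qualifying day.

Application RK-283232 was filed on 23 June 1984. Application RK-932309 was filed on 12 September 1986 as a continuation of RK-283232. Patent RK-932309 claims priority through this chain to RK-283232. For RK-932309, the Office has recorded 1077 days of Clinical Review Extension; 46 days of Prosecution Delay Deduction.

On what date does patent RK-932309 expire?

Earliest priority filing: 23 June 1984.
Base term: 23 June 1984 + 20 years → 23 June 2004.
Clinical Review Extension: +1077 days → 5 June 2007.
Prosecution Delay Deduction: −46 days → 20 April 2007.

2007-04-20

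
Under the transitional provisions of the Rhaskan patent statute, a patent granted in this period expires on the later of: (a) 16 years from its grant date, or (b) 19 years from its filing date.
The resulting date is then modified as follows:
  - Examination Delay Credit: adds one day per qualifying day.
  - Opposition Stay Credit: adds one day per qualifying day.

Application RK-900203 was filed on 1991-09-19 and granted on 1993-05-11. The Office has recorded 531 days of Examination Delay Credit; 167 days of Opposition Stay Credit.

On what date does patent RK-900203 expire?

August 17, 2012

(a) grant + 16 years → 11 May 2009.
(b) filing + 19 years → 19 September 2010.
Later of the two: 19 September 2010.
Examination Delay Credit: +531 days → 3 March 2012.
Opposition Stay Credit: +167 days → 17 August 2012.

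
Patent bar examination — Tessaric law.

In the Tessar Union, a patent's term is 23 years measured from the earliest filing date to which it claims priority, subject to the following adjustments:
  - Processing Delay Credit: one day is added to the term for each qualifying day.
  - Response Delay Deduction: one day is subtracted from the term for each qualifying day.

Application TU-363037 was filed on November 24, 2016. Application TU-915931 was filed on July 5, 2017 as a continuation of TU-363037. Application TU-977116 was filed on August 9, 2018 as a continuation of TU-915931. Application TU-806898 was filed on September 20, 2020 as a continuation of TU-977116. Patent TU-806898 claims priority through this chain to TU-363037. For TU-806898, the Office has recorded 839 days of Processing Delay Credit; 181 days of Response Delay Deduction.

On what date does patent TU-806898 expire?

Earliest priority filing: 24 November 2016.
Base term: 24 November 2016 + 23 years → 24 November 2039.
Processing Delay Credit: +839 days → 12 March 2042.
Response Delay Deduction: −181 days → 12 September 2041.

2041-09-12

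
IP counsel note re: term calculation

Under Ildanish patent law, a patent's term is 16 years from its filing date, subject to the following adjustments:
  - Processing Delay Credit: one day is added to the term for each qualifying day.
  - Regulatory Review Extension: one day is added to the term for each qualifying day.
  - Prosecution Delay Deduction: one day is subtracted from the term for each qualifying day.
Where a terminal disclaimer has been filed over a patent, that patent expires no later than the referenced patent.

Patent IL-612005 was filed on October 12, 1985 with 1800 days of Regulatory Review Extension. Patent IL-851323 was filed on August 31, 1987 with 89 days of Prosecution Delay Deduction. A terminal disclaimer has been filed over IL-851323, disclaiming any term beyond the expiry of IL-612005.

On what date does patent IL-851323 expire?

2003-06-03

Natural term of IL-851323:
  Base: filing + 16 years → 31 August 2003.
  Prosecution Delay Deduction: −89 days → 3 June 2003.
Expiry of referenced patent IL-612005:
  Base: filing + 16 years → 12 October 2001.
  Regulatory Review Extension: +1800 days → 16 September 2006.
Terminal disclaimer: IL-851323 expires on the earlier of 3 June 2003 and 16 September 2006.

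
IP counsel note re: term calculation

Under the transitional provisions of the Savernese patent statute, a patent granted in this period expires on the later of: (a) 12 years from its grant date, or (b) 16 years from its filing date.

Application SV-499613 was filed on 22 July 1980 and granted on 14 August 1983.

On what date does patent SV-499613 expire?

(a) grant + 12 years → 14 August 1995.
(b) filing + 16 years → 22 July 1996.
Later of the two: 22 July 1996.

1996-07-22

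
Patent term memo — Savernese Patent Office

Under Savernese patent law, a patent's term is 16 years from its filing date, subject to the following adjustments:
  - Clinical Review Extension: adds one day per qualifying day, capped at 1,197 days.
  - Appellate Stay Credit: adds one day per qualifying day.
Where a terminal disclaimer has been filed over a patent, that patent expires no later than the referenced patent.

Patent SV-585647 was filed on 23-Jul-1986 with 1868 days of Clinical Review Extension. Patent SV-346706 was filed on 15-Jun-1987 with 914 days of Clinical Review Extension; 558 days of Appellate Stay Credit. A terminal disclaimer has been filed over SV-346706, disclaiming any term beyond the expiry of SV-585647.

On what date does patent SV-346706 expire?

Natural term of SV-346706:
  Base: filing + 16 years → 15 June 2003.
  Clinical Review Extension: 914 days (within the 1197-day cap) → +914 days → 15 December 2005.
  Appellate Stay Credit: +558 days → 26 June 2007.
Expiry of referenced patent SV-585647:
  Base: filing + 16 years → 23 July 2002.
  Clinical Review Extension: 1868 days claimed exceeds the 1197-day cap, so +1197 days → 1 November 2005.
Terminal disclaimer: SV-346706 expires on the earlier of 26 June 2007 and 1 November 2005.

November 1, 2005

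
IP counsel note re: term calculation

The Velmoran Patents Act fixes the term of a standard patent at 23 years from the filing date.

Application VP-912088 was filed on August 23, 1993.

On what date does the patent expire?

Filing date + 23 years → 23 August 2016.

August 23, 2016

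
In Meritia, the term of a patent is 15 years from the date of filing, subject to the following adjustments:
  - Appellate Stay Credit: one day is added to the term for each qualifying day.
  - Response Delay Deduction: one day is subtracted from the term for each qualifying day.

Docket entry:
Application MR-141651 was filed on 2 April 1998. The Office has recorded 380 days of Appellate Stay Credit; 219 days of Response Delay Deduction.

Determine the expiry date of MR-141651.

September 10, 2013

Base term: filing date + 15 years → 2 April 2013.
Appellate Stay Credit: +380 days → 17 April 2014.
Response Delay Deduction: −219 days → 10 September 2013.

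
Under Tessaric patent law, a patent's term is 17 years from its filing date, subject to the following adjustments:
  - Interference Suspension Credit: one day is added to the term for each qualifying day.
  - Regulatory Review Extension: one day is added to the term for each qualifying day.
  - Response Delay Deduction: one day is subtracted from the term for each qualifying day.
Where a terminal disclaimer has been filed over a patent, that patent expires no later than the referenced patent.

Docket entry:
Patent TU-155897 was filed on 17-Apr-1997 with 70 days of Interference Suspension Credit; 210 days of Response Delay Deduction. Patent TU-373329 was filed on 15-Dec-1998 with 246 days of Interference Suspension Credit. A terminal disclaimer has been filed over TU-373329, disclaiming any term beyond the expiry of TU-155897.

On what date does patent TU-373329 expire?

2013-11-28

Natural term of TU-373329:
  Base: filing + 17 years → 15 December 2015.
  Interference Suspension Credit: +246 days → 17 August 2016.
Expiry of referenced patent TU-155897:
  Base: filing + 17 years → 17 April 2014.
  Interference Suspension Credit: +70 days → 26 June 2014.
  Response Delay Deduction: −210 days → 28 November 2013.
Terminal disclaimer: TU-373329 expires on the earlier of 17 August 2016 and 28 November 2013.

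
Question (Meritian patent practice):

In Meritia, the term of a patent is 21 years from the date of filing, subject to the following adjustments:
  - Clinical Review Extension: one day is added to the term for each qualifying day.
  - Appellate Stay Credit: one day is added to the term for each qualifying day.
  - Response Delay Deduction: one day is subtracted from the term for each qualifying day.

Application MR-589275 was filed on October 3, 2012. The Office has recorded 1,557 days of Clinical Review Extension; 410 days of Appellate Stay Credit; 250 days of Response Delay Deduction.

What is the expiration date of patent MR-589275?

Base term: filing date + 21 years → 3 October 2033.
Clinical Review Extension: +1557 days → 7 January 2038.
Appellate Stay Credit: +410 days → 21 February 2039.
Response Delay Deduction: −250 days → 16 June 2038.

June 16, 2038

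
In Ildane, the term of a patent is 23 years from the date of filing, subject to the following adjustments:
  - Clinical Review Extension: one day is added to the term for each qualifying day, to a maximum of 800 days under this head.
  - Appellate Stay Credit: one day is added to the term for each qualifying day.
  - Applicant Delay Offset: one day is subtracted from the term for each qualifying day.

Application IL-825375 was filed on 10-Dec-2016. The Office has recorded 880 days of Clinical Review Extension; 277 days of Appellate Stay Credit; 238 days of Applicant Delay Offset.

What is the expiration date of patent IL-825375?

Base term: filing date + 23 years → 10 December 2039.
Clinical Review Extension: 880 days claimed exceeds the 800-day cap, so +800 days → 17 February 2042.
Appellate Stay Credit: +277 days → 21 November 2042.
Applicant Delay Offset: −238 days → 28 March 2042.

2042-03-28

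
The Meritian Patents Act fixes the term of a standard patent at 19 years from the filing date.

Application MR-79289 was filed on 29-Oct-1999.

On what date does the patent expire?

Filing date + 19 years → 29 October 2018.

October 29, 2018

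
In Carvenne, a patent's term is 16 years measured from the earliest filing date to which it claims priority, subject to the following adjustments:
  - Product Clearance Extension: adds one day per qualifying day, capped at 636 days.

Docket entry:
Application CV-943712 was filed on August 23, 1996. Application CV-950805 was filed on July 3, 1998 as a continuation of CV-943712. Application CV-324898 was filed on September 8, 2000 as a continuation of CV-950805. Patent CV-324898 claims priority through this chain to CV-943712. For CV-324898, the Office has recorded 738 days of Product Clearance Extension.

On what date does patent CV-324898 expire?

Earliest priority filing: 23 August 1996.
Base term: 23 August 1996 + 16 years → 23 August 2012.
Product Clearance Extension: 738 days claimed exceeds the 636-day cap, so +636 days → 21 May 2014.

May 21, 2014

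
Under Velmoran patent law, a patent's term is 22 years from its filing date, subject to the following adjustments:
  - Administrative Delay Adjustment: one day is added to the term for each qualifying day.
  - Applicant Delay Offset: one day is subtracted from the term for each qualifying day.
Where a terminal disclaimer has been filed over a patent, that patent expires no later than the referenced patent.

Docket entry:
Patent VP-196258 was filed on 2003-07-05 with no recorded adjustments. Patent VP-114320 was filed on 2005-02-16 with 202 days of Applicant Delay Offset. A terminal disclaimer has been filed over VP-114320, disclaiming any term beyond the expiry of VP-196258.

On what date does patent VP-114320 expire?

Natural term of VP-114320:
  Base: filing + 22 years → 16 February 2027.
  Applicant Delay Offset: −202 days → 29 July 2026.
Expiry of referenced patent VP-196258:
  Base: filing + 22 years → 5 July 2025.
Terminal disclaimer: VP-114320 expires on the earlier of 29 July 2026 and 5 July 2025.

2025-07-05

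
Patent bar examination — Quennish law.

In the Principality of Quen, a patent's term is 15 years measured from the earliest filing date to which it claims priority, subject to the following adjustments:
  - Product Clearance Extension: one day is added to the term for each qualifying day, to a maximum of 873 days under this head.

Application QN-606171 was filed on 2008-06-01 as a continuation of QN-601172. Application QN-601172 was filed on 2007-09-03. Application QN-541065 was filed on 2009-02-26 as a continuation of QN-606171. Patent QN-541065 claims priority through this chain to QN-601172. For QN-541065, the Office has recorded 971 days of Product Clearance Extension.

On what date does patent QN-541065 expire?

Earliest priority filing: 3 September 2007.
Base term: 3 September 2007 + 15 years → 3 September 2022.
Product Clearance Extension: 971 days claimed exceeds the 873-day cap, so +873 days → 23 January 2025.

January 23, 2025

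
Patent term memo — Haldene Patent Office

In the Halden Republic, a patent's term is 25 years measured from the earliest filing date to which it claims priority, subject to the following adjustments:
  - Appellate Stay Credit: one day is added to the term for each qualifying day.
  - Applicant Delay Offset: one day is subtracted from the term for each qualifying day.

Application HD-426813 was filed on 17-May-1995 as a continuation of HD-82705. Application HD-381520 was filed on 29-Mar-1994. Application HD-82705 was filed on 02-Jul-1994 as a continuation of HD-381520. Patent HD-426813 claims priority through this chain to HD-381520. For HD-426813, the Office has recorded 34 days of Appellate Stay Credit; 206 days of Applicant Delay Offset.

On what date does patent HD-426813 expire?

Earliest priority filing: 29 March 1994.
Base term: 29 March 1994 + 25 years → 29 March 2019.
Appellate Stay Credit: +34 days → 2 May 2019.
Applicant Delay Offset: −206 days → 8 October 2018.

2018-10-08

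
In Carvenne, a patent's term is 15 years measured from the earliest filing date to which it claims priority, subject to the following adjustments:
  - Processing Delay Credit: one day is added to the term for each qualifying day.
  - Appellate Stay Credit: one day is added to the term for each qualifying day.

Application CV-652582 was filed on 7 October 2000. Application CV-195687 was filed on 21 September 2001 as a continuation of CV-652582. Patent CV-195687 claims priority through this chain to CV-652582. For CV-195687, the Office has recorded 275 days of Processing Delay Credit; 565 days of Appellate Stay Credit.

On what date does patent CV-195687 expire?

Earliest priority filing: 7 October 2000.
Base term: 7 October 2000 + 15 years → 7 October 2015.
Processing Delay Credit: +275 days → 8 July 2016.
Appellate Stay Credit: +565 days → 24 January 2018.

January 24, 2018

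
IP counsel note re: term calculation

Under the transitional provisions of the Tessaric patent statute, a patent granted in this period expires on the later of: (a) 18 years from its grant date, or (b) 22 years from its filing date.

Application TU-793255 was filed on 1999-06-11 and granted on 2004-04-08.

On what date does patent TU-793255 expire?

(a) grant + 18 years → 8 April 2022.
(b) filing + 22 years → 11 June 2021.
Later of the two: 8 April 2022.

April 8, 2022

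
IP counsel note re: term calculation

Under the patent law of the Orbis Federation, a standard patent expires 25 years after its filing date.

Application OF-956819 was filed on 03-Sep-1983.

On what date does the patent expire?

Filing date + 25 years → 3 September 2008.

2008-09-03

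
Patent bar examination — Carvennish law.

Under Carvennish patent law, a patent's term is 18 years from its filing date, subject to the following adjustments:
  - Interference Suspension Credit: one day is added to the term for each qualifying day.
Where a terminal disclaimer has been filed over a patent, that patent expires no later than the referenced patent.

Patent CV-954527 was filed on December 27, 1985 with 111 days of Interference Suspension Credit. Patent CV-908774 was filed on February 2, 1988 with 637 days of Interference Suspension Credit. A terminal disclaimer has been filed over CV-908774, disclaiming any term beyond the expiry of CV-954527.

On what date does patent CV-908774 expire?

Natural term of CV-908774:
  Base: filing + 18 years → 2 February 2006.
  Interference Suspension Credit: +637 days → 1 November 2007.
Expiry of referenced patent CV-954527:
  Base: filing + 18 years → 27 December 2003.
  Interference Suspension Credit: +111 days → 16 April 2004.
Terminal disclaimer: CV-908774 expires on the earlier of 1 November 2007 and 16 April 2004.

2004-04-16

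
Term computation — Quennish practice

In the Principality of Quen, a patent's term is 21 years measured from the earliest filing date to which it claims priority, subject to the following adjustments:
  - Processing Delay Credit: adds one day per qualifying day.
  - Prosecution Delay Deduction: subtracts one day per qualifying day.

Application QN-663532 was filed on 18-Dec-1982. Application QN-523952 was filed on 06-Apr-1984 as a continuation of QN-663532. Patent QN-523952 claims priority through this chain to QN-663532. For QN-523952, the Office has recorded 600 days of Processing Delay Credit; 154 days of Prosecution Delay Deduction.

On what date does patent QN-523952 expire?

2005-03-08

Earliest priority filing: 18 December 1982.
Base term: 18 December 1982 + 21 years → 18 December 2003.
Processing Delay Credit: +600 days → 9 August 2005.
Prosecution Delay Deduction: −154 days → 8 March 2005.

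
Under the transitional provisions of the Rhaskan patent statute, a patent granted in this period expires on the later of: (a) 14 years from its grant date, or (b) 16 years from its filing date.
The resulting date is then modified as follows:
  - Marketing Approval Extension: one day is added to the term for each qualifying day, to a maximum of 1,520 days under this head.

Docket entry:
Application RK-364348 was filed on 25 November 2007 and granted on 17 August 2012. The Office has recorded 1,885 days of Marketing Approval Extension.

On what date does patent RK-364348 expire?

2030-10-15

(a) grant + 14 years → 17 August 2026.
(b) filing + 16 years → 25 November 2023.
Later of the two: 17 August 2026.
Marketing Approval Extension: 1885 days claimed exceeds the 1520-day cap, so +1520 days → 15 October 2030.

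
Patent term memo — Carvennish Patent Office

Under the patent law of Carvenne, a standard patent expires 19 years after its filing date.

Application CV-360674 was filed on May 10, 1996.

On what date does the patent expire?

Filing date + 19 years → 10 May 2015.

2015-05-10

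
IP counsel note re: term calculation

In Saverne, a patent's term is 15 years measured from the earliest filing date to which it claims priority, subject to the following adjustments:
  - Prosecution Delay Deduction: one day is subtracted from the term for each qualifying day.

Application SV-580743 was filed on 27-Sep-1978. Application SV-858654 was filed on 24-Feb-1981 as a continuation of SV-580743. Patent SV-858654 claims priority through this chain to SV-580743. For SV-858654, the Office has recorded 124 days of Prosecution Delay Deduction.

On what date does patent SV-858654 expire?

1993-05-26

Earliest priority filing: 27 September 1978.
Base term: 27 September 1978 + 15 years → 27 September 1993.
Prosecution Delay Deduction: −124 days → 26 May 1993.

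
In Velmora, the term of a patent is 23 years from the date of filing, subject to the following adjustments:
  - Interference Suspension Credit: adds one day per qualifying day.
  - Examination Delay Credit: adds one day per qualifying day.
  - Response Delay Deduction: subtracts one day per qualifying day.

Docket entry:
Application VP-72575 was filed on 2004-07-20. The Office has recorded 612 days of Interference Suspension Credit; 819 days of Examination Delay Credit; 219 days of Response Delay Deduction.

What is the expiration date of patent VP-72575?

Base term: filing date + 23 years → 20 July 2027.
Interference Suspension Credit: +612 days → 23 March 2029.
Examination Delay Credit: +819 days → 20 June 2031.
Response Delay Deduction: −219 days → 13 November 2030.

2030-11-13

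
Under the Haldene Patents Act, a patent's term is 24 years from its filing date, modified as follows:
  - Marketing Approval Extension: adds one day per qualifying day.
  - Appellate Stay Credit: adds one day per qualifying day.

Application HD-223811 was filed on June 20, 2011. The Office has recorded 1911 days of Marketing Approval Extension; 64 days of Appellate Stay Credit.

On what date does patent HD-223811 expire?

Base term: filing date + 24 years → 20 June 2035.
Marketing Approval Extension: +1911 days → 12 September 2040.
Appellate Stay Credit: +64 days → 15 November 2040.

2040-11-15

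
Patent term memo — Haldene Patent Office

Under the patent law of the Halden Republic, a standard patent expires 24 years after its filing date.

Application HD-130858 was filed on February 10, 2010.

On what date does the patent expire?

2034-02-10

Filing date + 24 years → 10 February 2034.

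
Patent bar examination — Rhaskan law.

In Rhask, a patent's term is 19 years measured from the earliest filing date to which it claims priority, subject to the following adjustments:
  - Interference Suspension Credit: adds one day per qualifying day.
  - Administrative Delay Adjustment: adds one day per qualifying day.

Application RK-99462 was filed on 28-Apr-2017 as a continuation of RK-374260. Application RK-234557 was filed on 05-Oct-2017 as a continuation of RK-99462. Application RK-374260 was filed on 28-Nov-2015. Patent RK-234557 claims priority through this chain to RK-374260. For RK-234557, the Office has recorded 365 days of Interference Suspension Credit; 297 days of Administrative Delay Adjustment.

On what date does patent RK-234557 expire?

2036-09-20

Earliest priority filing: 28 November 2015.
Base term: 28 November 2015 + 19 years → 28 November 2034.
Interference Suspension Credit: +365 days → 28 November 2035.
Administrative Delay Adjustment: +297 days → 20 September 2036.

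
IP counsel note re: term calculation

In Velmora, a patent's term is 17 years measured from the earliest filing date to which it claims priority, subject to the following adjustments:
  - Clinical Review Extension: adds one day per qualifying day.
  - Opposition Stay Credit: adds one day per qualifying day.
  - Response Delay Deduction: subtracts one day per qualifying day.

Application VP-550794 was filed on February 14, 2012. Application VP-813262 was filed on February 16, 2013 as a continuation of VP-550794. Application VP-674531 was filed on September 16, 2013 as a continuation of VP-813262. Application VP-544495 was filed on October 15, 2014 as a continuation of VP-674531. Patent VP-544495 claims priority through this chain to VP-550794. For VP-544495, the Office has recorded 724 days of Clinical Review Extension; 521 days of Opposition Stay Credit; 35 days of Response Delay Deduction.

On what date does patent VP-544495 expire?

2032-06-08

Earliest priority filing: 14 February 2012.
Base term: 14 February 2012 + 17 years → 14 February 2029.
Clinical Review Extension: +724 days → 8 February 2031.
Opposition Stay Credit: +521 days → 13 July 2032.
Response Delay Deduction: −35 days → 8 June 2032.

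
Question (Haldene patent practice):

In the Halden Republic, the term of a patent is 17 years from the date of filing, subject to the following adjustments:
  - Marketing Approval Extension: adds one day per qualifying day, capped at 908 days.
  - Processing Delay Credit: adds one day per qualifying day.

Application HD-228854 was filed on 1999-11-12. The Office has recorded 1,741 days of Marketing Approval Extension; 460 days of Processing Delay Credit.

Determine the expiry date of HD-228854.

Base term: filing date + 17 years → 12 November 2016.
Marketing Approval Extension: 1741 days claimed exceeds the 908-day cap, so +908 days → 9 May 2019.
Processing Delay Credit: +460 days → 11 August 2020.

2020-08-11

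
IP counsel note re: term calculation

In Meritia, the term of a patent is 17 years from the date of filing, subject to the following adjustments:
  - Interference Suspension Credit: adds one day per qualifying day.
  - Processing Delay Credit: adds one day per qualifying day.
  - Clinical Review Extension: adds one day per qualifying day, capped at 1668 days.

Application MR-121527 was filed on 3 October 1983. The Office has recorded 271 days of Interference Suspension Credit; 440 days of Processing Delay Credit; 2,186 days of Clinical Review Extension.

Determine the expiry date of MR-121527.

April 9, 2007

Base term: filing date + 17 years → 3 October 2000.
Interference Suspension Credit: +271 days → 1 July 2001.
Processing Delay Credit: +440 days → 14 September 2002.
Clinical Review Extension: 2186 days claimed exceeds the 1668-day cap, so +1668 days → 9 April 2007.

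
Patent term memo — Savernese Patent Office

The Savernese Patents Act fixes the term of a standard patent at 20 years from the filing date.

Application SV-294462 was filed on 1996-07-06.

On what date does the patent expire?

Filing date + 20 years → 6 July 2016.

2016-07-06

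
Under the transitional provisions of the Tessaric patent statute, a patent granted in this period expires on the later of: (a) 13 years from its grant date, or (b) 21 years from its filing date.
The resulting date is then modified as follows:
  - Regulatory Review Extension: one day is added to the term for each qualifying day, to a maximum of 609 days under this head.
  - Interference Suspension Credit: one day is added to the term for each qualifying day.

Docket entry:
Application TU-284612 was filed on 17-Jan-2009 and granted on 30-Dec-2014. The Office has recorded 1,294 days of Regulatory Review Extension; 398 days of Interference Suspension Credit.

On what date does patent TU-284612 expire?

October 20, 2032

(a) grant + 13 years → 30 December 2027.
(b) filing + 21 years → 17 January 2030.
Later of the two: 17 January 2030.
Regulatory Review Extension: 1294 days claimed exceeds the 609-day cap, so +609 days → 18 September 2031.
Interference Suspension Credit: +398 days → 20 October 2032.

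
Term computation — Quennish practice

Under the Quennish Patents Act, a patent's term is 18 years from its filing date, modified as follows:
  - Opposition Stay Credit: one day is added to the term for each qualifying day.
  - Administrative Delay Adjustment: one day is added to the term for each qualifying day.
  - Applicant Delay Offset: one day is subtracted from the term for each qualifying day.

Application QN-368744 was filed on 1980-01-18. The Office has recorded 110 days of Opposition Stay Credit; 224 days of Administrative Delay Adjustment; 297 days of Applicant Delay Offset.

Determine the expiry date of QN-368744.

1998-02-24

Base term: filing date + 18 years → 18 January 1998.
Opposition Stay Credit: +110 days → 8 May 1998.
Administrative Delay Adjustment: +224 days → 18 December 1998.
Applicant Delay Offset: −297 days → 24 February 1998.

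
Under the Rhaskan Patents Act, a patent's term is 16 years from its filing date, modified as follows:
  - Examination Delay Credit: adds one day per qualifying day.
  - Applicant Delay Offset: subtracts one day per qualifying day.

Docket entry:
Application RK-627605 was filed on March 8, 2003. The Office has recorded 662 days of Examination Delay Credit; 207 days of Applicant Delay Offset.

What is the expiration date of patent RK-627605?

2020-06-05

Base term: filing date + 16 years → 8 March 2019.
Examination Delay Credit: +662 days → 29 December 2020.
Applicant Delay Offset: −207 days → 5 June 2020.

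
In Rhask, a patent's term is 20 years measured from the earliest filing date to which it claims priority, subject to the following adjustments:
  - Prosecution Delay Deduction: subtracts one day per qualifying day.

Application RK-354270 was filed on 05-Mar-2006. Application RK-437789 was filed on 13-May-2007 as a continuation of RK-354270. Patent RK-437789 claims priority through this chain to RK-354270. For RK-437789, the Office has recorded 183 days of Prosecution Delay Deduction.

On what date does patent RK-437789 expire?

Earliest priority filing: 5 March 2006.
Base term: 5 March 2006 + 20 years → 5 March 2026.
Prosecution Delay Deduction: −183 days → 3 September 2025.

2025-09-03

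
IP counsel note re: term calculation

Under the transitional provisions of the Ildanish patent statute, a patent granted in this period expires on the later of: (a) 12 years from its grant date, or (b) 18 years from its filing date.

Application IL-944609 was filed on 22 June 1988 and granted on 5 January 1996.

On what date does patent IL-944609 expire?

(a) grant + 12 years → 5 January 2008.
(b) filing + 18 years → 22 June 2006.
Later of the two: 5 January 2008.

January 5, 2008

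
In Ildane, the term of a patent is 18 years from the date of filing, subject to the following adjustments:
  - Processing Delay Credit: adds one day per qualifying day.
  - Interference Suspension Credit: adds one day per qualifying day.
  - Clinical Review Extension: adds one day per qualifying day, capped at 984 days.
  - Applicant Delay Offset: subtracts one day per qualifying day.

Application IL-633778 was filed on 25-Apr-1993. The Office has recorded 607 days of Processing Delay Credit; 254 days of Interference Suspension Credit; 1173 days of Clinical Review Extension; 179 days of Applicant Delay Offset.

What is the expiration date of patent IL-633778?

Base term: filing date + 18 years → 25 April 2011.
Processing Delay Credit: +607 days → 22 December 2012.
Interference Suspension Credit: +254 days → 2 September 2013.
Clinical Review Extension: 1173 days claimed exceeds the 984-day cap, so +984 days → 13 May 2016.
Applicant Delay Offset: −179 days → 16 November 2015.

2015-11-16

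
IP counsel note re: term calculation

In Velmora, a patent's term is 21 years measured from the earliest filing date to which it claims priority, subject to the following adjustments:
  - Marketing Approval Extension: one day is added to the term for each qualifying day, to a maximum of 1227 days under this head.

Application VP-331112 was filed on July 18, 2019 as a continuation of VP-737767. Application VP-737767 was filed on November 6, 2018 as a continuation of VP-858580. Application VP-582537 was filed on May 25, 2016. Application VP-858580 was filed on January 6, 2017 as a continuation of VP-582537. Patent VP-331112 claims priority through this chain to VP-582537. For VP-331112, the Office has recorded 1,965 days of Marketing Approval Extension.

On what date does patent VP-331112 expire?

Earliest priority filing: 25 May 2016.
Base term: 25 May 2016 + 21 years → 25 May 2037.
Marketing Approval Extension: 1965 days claimed exceeds the 1227-day cap, so +1227 days → 3 October 2040.

October 3, 2040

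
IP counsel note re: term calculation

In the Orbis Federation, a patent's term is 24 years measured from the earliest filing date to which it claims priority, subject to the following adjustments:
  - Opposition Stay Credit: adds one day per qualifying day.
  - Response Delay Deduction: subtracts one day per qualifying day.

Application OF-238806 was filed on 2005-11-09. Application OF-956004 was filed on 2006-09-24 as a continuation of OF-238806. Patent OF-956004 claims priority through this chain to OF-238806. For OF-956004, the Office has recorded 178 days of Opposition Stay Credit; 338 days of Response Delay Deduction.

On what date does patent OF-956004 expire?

Earliest priority filing: 9 November 2005.
Base term: 9 November 2005 + 24 years → 9 November 2029.
Opposition Stay Credit: +178 days → 6 May 2030.
Response Delay Deduction: −338 days → 2 June 2029.

June 2, 2029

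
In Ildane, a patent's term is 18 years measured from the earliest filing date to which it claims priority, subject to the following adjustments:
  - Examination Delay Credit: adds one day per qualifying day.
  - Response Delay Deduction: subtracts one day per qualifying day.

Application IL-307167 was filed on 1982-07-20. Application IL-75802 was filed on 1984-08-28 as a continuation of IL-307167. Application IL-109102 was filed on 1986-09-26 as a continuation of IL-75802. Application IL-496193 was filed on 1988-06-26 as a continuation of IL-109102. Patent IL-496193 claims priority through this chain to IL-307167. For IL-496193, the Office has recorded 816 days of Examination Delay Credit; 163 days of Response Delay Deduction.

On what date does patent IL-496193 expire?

Earliest priority filing: 20 July 1982.
Base term: 20 July 1982 + 18 years → 20 July 2000.
Examination Delay Credit: +816 days → 14 October 2002.
Response Delay Deduction: −163 days → 4 May 2002.

May 4, 2002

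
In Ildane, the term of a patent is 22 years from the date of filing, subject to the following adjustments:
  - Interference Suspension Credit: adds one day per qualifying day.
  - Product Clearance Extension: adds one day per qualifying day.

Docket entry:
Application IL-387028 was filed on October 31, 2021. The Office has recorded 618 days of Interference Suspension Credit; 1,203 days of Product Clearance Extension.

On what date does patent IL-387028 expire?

October 25, 2048

Base term: filing date + 22 years → 31 October 2043.
Interference Suspension Credit: +618 days → 10 July 2045.
Product Clearance Extension: +1203 days → 25 October 2048.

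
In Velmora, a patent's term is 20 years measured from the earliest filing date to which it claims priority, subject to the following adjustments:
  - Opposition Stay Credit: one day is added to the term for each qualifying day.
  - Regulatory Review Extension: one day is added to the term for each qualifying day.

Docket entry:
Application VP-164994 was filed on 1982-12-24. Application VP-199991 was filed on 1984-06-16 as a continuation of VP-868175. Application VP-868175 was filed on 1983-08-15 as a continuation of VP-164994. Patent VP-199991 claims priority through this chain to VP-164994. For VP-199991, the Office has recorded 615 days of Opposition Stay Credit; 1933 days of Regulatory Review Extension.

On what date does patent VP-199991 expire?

Earliest priority filing: 24 December 1982.
Base term: 24 December 1982 + 20 years → 24 December 2002.
Opposition Stay Credit: +615 days → 30 August 2004.
Regulatory Review Extension: +1933 days → 15 December 2009.

2009-12-15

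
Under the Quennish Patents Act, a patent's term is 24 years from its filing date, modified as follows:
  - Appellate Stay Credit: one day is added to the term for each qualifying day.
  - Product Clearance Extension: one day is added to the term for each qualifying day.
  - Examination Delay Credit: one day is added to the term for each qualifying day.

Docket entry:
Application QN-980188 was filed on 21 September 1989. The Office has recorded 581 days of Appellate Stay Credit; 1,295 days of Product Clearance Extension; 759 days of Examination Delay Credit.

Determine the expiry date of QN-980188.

Base term: filing date + 24 years → 21 September 2013.
Appellate Stay Credit: +581 days → 25 April 2015.
Product Clearance Extension: +1295 days → 10 November 2018.
Examination Delay Credit: +759 days → 8 December 2020.

2020-12-08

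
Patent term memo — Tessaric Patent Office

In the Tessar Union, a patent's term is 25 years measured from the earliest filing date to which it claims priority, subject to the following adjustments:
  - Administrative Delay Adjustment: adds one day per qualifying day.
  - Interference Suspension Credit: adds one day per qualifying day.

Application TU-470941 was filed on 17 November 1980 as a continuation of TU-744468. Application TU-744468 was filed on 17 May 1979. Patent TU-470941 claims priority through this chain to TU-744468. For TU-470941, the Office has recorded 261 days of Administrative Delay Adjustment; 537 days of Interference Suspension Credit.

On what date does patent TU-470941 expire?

2006-07-24

Earliest priority filing: 17 May 1979.
Base term: 17 May 1979 + 25 years → 17 May 2004.
Administrative Delay Adjustment: +261 days → 2 February 2005.
Interference Suspension Credit: +537 days → 24 July 2006.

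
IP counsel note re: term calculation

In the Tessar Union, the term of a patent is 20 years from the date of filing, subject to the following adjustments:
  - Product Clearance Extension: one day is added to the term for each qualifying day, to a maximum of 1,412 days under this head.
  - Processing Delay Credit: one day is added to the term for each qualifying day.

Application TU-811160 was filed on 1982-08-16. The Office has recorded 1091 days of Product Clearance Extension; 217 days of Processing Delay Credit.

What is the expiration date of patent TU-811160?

2006-03-16

Base term: filing date + 20 years → 16 August 2002.
Product Clearance Extension: 1091 days (within the 1412-day cap) → +1091 days → 11 August 2005.
Processing Delay Credit: +217 days → 16 March 2006.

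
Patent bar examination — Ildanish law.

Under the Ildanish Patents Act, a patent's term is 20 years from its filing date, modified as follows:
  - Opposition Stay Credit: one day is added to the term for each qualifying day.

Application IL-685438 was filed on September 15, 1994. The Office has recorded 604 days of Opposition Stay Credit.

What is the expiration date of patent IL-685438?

May 11, 2016

Base term: filing date + 20 years → 15 September 2014.
Opposition Stay Credit: +604 days → 11 May 2016.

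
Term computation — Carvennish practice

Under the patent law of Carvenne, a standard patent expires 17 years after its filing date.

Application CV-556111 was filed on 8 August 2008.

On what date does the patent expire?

August 8, 2025

Filing date + 17 years → 8 August 2025.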